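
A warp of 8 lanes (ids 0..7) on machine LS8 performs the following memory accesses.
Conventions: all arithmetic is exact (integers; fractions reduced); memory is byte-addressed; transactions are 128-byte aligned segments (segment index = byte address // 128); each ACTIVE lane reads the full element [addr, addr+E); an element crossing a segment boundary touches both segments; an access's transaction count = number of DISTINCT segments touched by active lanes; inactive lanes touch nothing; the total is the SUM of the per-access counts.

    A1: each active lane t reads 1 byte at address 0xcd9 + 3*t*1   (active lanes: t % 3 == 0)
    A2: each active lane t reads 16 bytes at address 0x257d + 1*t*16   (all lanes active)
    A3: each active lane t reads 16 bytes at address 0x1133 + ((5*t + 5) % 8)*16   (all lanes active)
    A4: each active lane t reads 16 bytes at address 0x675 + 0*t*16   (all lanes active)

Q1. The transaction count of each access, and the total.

A1: 1 transaction
A2: 2 transactions
A3: 2 transactions
A4: 2 transactions

Answer: 1,2,2,2; total 7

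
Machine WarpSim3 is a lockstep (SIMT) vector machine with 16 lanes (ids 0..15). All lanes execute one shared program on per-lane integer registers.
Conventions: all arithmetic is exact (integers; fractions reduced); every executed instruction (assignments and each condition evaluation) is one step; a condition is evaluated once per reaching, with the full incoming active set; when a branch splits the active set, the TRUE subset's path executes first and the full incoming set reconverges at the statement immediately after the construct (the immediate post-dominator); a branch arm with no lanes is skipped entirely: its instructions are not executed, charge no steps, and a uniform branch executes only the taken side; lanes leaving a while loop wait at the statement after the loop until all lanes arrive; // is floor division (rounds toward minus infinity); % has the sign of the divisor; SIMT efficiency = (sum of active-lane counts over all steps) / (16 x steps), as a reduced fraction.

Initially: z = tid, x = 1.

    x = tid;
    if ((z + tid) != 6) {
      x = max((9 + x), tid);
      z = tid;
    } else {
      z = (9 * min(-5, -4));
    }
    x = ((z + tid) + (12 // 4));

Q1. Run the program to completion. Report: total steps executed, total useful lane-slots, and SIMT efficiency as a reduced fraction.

Answer: 6 steps, 79 useful, 79/96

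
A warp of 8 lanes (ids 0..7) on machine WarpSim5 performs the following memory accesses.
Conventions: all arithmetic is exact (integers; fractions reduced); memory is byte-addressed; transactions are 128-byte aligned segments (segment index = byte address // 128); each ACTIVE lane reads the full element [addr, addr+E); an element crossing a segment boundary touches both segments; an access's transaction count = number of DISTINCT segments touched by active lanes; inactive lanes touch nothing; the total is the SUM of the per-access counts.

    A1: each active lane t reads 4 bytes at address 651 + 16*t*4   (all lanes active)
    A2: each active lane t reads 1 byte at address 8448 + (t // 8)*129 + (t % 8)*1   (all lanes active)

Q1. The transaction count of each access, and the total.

A1: 4 transactions
A2: 1 transaction

Answer: 4,1; total 5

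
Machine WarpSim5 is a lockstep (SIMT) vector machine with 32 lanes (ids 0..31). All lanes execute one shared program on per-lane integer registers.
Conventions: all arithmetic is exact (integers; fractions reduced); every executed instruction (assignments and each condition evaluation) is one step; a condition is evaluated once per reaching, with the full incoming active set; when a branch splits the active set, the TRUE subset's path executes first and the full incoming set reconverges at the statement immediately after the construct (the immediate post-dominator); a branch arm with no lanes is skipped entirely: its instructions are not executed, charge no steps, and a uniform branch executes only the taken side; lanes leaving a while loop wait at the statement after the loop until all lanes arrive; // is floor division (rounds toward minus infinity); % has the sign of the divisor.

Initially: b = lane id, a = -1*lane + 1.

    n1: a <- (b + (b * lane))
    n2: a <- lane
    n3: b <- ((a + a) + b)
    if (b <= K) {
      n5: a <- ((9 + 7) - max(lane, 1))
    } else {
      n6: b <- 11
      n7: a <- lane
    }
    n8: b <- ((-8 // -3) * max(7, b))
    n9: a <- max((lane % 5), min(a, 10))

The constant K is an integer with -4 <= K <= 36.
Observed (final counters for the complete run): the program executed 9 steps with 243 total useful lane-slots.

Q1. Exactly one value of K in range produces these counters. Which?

Answer: K = 36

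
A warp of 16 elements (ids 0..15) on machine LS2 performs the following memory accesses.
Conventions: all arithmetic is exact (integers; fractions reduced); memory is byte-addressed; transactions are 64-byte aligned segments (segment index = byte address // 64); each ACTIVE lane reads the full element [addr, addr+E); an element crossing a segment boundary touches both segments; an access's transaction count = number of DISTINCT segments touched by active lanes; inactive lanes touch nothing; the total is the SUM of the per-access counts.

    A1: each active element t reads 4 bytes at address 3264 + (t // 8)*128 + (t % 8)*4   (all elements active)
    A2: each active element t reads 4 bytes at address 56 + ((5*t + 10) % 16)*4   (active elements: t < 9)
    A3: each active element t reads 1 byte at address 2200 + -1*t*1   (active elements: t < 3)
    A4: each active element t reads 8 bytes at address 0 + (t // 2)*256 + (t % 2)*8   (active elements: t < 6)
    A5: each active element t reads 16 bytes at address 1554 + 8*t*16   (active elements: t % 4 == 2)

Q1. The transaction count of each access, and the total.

A1: 2 transactions
A2: 1 transaction
A3: 1 transaction
A4: 3 transactions
A5: 4 transactions

Answer: 2,1,1,3,4; total 11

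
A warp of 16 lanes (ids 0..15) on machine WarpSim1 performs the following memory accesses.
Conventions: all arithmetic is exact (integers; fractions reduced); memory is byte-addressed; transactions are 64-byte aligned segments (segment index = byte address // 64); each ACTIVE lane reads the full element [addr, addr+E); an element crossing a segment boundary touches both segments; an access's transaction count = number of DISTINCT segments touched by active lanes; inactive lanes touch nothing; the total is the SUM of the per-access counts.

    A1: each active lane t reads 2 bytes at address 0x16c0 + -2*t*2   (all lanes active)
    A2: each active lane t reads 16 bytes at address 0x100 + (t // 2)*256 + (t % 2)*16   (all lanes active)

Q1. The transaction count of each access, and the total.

A1: 2 transactions
A2: 8 transactions

Answer: 2,8; total 10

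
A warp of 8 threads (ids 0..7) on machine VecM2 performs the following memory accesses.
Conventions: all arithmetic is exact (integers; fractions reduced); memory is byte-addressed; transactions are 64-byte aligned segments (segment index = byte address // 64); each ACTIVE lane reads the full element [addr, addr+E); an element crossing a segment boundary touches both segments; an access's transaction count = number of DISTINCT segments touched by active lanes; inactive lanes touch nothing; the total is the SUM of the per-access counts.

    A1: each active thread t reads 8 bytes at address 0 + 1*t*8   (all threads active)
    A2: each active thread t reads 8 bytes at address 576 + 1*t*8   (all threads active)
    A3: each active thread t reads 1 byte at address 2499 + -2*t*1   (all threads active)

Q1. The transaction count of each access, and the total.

A1: 1 transaction
A2: 1 transaction
A3: 2 transactions

Answer: 1,1,2; total 4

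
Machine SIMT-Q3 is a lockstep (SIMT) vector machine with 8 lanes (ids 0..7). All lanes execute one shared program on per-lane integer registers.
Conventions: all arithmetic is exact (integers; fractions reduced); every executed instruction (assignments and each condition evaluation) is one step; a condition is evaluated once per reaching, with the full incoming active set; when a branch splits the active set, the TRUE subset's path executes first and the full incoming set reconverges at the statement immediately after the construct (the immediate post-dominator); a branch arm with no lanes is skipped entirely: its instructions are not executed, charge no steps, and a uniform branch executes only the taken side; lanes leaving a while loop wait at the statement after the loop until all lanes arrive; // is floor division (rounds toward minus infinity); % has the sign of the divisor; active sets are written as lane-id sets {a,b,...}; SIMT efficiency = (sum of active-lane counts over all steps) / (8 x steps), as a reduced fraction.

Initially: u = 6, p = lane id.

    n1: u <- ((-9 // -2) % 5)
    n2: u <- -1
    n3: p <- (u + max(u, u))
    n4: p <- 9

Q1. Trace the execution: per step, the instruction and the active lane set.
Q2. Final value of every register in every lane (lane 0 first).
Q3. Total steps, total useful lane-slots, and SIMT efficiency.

step 0: u <- ((-9 // -2) % 5)        {0,1,2,3,4,5,6,7}
step 1: u <- -1                      {0,1,2,3,4,5,6,7}
step 2: p <- (u + max(u, u))         {0,1,2,3,4,5,6,7}
step 3: p <- 9                       {0,1,2,3,4,5,6,7}

Answer: 4 steps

u: -1,-1,-1,-1,-1,-1,-1,-1
p: 9,9,9,9,9,9,9,9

steps = 4; useful = 32; efficiency = 32/32 = 1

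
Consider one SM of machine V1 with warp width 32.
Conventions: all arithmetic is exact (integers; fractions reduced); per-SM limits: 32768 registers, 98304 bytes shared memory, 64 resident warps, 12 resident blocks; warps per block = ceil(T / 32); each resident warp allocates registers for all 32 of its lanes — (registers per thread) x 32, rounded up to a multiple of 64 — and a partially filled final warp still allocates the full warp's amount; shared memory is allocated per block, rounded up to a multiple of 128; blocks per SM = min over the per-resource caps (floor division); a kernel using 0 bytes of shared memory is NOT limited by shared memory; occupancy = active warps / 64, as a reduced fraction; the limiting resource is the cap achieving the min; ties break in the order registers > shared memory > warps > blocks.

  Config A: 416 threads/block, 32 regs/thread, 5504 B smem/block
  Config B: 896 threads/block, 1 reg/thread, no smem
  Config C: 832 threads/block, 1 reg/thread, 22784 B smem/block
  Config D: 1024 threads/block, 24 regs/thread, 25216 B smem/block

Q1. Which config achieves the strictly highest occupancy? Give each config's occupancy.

occupancies: A 13/32, B 7/8, C 13/16, D 1/2

Answer: B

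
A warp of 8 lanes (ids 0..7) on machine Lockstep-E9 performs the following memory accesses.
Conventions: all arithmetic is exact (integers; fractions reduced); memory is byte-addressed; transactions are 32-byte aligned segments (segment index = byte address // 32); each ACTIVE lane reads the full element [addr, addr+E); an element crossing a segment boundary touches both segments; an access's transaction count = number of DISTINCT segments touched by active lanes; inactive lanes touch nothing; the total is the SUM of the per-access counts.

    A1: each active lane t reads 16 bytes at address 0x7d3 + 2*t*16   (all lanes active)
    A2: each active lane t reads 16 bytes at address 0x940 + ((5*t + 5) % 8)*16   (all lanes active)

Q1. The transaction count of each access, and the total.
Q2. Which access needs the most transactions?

A1: 9 transactions
A2: 4 transactions

Answer: 9,4; total 13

Answer: A1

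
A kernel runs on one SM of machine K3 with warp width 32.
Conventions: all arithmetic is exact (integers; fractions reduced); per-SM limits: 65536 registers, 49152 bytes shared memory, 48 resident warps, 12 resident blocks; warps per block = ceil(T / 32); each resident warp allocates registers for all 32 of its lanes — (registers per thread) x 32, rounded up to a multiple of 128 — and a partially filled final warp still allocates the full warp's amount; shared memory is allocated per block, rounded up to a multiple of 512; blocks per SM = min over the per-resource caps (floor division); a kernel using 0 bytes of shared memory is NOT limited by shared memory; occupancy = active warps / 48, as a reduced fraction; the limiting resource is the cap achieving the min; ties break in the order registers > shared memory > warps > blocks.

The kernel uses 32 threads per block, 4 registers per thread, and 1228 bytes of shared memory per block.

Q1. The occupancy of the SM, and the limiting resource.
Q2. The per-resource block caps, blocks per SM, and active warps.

Answer: occupancy 1/4, limited by blocks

registers: 512 blocks
shared memory: 32 blocks
warps: 48 blocks
blocks: 12 blocks

Answer: 12 blocks, 12 active warps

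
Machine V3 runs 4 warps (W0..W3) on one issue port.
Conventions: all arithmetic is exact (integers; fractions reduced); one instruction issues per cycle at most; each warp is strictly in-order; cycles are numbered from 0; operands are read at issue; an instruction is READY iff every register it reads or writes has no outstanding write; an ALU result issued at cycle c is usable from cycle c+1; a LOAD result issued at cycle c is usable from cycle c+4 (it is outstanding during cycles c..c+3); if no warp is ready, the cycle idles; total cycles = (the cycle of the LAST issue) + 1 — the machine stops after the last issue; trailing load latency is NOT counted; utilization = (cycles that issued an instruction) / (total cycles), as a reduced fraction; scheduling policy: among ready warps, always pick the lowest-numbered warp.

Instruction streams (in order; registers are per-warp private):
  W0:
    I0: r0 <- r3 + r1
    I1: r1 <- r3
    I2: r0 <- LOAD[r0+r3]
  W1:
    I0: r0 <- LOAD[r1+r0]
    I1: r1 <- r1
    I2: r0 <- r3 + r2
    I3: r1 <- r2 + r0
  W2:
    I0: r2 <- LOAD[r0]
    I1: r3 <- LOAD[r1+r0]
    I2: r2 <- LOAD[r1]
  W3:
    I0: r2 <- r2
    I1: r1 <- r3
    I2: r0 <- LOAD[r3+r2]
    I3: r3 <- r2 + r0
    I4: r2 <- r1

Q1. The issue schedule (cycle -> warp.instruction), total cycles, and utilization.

cycle 0: W0.I0
cycle 1: W0.I1
cycle 2: W0.I2
cycle 3: W1.I0
cycle 4: W1.I1
cycle 5: W2.I0
cycle 6: W2.I1
cycle 7: W1.I2
cycle 8: W1.I3
cycle 9: W2.I2
cycle 10: W3.I0
cycle 11: W3.I1
cycle 12: W3.I2
cycle 13: idle
cycle 14: idle
cycle 15: idle
cycle 16: W3.I3
cycle 17: W3.I4

Answer: 18 cycles, utilization 5/6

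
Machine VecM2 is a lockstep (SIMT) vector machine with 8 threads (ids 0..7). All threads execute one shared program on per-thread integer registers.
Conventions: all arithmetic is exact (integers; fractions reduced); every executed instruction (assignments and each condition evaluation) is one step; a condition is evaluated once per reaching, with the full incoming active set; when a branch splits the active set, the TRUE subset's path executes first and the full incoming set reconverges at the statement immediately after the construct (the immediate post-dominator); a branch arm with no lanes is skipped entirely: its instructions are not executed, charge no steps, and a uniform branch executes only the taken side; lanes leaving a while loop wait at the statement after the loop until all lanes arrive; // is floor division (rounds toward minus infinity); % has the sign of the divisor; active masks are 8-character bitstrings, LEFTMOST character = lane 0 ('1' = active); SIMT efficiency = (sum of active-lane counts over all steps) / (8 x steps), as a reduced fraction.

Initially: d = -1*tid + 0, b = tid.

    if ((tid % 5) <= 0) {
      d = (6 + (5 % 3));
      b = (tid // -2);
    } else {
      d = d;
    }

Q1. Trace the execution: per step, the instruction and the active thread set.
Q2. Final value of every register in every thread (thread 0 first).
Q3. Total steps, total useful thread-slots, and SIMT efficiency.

step 0: eval ((tid % 5) <= 0)        11111111
step 1: d <- (6 + (5 % 3))           10000100
step 2: b <- (tid // -2)             10000100
step 3: d <- d                       01111011

Answer: 4 steps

d: 8,-1,-2,-3,-4,8,-6,-7
b: 0,1,2,3,4,-3,6,7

steps = 4; useful = 18; efficiency = 18/32 = 9/16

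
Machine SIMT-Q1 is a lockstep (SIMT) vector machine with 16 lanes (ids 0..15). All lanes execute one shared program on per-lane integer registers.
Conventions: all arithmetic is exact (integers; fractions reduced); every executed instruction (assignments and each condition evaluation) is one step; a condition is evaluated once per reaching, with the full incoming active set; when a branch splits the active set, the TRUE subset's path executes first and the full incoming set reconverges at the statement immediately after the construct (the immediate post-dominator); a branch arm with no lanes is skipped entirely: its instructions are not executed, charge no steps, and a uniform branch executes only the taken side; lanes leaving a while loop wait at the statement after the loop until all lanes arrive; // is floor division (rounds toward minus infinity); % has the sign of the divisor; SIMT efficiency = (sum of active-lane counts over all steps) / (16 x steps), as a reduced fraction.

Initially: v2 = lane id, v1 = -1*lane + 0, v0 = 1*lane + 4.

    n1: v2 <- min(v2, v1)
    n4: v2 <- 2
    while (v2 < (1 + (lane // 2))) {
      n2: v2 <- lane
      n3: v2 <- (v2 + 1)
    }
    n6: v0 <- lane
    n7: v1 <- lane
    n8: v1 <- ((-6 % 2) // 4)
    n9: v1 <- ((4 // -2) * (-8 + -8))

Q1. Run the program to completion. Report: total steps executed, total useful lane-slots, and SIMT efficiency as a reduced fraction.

Answer: 10 steps, 148 useful, 37/40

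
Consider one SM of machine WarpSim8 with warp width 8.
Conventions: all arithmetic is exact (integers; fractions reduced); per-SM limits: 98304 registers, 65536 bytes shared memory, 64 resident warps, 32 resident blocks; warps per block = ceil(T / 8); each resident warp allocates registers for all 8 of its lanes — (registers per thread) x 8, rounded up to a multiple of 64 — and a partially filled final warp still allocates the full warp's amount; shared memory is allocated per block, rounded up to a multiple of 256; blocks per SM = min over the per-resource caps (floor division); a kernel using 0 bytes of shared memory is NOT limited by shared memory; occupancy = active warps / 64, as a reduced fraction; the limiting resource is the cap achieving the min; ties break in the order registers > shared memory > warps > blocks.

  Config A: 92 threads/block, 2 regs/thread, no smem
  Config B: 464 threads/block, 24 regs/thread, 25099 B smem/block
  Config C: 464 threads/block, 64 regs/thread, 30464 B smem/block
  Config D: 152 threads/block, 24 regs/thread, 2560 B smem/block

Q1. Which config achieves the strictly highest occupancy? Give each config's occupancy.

occupancies: A 15/16, B 29/32, C 29/32, D 57/64

Answer: A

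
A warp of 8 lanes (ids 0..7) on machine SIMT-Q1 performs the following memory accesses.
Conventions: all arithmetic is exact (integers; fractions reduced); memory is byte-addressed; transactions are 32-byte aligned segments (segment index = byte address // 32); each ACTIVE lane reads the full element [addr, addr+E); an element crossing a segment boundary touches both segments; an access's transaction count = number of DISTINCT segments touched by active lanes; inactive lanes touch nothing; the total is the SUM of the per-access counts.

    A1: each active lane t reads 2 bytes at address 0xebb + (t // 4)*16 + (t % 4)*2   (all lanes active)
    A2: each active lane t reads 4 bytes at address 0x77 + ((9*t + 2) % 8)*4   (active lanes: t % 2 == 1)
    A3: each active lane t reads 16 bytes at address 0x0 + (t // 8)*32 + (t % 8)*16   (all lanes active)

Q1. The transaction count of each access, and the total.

A1: 2 transactions
A2: 2 transactions
A3: 4 transactions

Answer: 2,2,4; total 8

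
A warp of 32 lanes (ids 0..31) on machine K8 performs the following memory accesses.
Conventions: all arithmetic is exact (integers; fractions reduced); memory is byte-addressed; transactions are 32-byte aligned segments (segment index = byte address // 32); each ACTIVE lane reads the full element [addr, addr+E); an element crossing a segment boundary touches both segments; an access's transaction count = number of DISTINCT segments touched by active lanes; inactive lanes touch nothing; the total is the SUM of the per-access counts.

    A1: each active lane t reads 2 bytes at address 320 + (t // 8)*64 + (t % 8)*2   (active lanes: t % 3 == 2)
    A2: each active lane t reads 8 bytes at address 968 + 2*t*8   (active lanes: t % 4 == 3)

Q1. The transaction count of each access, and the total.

A1: 4 transactions
A2: 8 transactions

Answer: 4,8; total 12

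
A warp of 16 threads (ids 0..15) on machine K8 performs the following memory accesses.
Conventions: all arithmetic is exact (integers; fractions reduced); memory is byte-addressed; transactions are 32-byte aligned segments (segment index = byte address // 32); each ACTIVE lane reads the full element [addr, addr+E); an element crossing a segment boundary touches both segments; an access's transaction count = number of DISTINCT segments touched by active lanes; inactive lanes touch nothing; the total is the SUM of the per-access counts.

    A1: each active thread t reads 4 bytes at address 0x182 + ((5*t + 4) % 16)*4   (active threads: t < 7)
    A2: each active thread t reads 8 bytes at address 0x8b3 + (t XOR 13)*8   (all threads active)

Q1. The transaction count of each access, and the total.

A1: 2 transactions
A2: 5 transactions

Answer: 2,5; total 7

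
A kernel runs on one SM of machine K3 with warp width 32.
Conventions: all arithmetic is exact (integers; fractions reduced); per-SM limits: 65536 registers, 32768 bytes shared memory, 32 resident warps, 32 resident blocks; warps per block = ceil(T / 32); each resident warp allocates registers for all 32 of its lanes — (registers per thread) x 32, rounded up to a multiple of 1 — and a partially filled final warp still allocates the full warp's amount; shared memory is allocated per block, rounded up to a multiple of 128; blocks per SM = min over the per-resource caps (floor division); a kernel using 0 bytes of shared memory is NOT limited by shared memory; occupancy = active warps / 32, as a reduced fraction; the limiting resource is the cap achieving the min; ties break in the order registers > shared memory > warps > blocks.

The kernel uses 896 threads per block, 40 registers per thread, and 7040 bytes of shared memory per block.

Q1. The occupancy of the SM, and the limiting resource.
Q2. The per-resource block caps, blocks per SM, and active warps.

Answer: occupancy 7/8, limited by registers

registers: 1 block
shared memory: 4 blocks
warps: 1 block
blocks: 32 blocks

Answer: 1 block, 28 active warps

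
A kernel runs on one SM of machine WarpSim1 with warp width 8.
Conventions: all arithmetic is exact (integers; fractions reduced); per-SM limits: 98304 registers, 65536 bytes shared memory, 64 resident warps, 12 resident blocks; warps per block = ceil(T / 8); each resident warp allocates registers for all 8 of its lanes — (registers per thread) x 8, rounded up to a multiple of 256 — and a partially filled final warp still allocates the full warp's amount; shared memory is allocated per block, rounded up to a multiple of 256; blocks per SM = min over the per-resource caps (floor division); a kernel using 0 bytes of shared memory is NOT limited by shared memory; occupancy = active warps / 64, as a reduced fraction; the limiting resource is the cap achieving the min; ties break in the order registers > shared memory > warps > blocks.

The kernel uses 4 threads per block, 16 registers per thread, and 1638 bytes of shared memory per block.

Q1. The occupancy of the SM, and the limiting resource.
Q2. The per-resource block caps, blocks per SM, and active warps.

Answer: occupancy 3/16, limited by blocks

registers: 384 blocks
shared memory: 36 blocks
warps: 64 blocks
blocks: 12 blocks

Answer: 12 blocks, 12 active warps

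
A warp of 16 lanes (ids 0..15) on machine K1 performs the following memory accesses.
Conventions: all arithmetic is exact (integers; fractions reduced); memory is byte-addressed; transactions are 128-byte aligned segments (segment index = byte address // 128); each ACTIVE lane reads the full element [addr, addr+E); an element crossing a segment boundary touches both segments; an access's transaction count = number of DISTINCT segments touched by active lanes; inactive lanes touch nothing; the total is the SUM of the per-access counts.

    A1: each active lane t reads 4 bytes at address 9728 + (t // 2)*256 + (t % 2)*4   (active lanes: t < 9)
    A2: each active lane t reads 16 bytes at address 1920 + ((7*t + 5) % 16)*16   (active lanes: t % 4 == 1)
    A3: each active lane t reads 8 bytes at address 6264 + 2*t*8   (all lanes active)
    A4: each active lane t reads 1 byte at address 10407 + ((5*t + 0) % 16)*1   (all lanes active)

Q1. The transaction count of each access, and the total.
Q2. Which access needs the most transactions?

A1: 5 transactions
A2: 2 transactions
A3: 3 transactions
A4: 1 transaction

Answer: 5,2,3,1; total 11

Answer: A1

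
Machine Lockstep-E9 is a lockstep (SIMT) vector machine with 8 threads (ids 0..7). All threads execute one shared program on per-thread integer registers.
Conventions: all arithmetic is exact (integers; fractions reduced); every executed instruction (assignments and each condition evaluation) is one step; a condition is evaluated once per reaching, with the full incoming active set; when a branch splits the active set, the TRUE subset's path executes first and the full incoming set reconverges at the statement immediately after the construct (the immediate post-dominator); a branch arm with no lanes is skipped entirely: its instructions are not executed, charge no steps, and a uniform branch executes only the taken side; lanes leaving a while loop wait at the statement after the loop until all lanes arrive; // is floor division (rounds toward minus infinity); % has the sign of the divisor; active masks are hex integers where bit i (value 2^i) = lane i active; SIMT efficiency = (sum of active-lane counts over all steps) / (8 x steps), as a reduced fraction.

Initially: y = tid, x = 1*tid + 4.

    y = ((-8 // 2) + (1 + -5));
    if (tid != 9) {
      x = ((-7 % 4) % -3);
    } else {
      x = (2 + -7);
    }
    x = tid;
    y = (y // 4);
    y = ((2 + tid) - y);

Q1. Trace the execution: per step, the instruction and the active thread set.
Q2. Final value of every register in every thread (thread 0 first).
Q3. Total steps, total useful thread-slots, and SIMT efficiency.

step 0: y <- ((-8 // 2) + (1 + -5))  0xff
step 1: eval (tid != 9)              0xff
step 2: x <- ((-7 % 4) % -3)         0xff
step 3: x <- tid                     0xff
step 4: y <- (y // 4)                0xff
step 5: y <- ((2 + tid) - y)         0xff

Answer: 6 steps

y: 4,5,6,7,8,9,10,11
x: 0,1,2,3,4,5,6,7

steps = 6; useful = 48; efficiency = 48/48 = 1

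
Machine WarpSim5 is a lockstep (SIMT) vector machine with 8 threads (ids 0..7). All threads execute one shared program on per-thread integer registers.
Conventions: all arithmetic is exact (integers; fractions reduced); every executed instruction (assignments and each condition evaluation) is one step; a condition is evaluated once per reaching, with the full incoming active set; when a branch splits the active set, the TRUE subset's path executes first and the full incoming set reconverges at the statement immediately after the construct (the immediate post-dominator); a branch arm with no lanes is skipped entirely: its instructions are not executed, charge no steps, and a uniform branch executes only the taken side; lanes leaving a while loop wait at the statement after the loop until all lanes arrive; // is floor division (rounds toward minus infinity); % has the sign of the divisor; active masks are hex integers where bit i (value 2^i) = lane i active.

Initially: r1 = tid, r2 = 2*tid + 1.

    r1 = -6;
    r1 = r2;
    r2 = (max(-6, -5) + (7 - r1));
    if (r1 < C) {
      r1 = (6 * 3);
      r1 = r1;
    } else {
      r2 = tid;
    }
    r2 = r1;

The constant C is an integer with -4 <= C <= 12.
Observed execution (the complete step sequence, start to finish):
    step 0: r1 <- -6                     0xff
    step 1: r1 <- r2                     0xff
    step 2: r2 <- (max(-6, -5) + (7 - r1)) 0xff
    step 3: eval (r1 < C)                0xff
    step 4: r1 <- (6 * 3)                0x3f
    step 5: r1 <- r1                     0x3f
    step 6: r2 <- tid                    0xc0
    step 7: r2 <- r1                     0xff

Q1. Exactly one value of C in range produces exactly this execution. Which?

Answer: C = 12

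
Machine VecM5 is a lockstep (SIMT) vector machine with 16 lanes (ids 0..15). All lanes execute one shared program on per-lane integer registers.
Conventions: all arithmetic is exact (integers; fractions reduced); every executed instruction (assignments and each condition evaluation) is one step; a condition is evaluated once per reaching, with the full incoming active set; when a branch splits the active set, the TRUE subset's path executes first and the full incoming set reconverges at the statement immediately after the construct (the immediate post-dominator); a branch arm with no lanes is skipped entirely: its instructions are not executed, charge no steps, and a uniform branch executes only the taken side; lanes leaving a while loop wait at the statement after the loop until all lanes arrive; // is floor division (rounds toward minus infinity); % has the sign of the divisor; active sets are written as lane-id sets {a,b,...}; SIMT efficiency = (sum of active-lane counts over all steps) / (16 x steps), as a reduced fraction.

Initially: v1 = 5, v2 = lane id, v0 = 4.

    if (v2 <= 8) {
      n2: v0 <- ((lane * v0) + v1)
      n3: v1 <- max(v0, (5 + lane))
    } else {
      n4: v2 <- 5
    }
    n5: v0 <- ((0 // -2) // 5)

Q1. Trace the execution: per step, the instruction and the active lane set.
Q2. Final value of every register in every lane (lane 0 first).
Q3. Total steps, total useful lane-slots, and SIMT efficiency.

step 0: eval (v2 <= 8)               {0,1,2,3,4,5,6,7,8,9,10,11,12,13,14,15}
step 1: v0 <- ((lane * v0) + v1)     {0,1,2,3,4,5,6,7,8}
step 2: v1 <- max(v0, (5 + lane))    {0,1,2,3,4,5,6,7,8}
step 3: v2 <- 5                      {9,10,11,12,13,14,15}
step 4: v0 <- ((0 // -2) // 5)       {0,1,2,3,4,5,6,7,8,9,10,11,12,13,14,15}

Answer: 5 steps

v1: 5,9,13,17,21,25,29,33,37,5,5,5,5,5,5,5
v2: 0,1,2,3,4,5,6,7,8,5,5,5,5,5,5,5
v0: 0,0,0,0,0,0,0,0,0,0,0,0,0,0,0,0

steps = 5; useful = 57; efficiency = 57/80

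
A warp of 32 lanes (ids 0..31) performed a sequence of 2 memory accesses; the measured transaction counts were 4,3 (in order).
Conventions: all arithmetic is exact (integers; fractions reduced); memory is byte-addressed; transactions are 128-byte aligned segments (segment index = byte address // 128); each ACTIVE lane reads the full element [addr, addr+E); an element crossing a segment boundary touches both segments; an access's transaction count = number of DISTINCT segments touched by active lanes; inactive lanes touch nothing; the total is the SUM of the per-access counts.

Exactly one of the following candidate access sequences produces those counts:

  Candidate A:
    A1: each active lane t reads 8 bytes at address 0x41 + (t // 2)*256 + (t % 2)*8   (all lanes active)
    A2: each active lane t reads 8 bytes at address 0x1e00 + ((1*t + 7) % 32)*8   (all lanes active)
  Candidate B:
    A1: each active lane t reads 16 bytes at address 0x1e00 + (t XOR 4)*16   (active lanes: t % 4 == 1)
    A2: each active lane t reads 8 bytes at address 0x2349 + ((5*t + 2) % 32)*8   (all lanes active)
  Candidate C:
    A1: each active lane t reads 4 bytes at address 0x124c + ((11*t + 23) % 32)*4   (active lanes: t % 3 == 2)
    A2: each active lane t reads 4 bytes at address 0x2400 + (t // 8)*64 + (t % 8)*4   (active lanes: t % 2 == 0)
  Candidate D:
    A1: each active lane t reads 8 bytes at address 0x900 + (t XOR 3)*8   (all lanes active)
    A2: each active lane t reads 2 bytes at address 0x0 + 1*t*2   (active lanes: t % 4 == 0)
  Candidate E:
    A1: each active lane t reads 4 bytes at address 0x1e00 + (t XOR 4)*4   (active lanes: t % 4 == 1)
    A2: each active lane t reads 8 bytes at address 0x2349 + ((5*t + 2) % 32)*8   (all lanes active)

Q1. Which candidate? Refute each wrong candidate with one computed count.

A: A1 gives 16 transactions, not 4
C: A1 gives 1 transaction, not 4
D: A1 gives 2 transactions, not 4
E: A1 gives 1 transaction, not 4
B: all counts match (4,3)

Answer: B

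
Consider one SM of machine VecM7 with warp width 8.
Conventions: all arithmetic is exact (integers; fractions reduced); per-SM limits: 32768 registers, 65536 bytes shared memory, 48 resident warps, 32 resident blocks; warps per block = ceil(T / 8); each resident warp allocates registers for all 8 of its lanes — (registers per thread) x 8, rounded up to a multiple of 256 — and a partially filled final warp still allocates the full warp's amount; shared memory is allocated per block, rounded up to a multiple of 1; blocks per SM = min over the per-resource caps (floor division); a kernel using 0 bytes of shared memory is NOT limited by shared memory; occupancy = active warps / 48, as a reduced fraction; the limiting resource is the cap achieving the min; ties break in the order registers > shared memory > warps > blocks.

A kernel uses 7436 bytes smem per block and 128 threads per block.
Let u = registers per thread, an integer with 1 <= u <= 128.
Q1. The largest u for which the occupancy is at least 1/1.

Answer: u = 64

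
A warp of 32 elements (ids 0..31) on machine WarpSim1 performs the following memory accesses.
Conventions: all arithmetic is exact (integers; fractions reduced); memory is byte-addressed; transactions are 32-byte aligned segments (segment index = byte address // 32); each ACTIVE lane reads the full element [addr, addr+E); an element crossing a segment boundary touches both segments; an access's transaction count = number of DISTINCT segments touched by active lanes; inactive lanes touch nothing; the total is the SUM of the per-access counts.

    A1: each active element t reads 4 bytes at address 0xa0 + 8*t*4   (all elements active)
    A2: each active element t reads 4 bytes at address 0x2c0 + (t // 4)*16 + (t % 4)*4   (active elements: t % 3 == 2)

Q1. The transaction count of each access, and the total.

A1: 32 transactions
A2: 4 transactions

Answer: 32,4; total 36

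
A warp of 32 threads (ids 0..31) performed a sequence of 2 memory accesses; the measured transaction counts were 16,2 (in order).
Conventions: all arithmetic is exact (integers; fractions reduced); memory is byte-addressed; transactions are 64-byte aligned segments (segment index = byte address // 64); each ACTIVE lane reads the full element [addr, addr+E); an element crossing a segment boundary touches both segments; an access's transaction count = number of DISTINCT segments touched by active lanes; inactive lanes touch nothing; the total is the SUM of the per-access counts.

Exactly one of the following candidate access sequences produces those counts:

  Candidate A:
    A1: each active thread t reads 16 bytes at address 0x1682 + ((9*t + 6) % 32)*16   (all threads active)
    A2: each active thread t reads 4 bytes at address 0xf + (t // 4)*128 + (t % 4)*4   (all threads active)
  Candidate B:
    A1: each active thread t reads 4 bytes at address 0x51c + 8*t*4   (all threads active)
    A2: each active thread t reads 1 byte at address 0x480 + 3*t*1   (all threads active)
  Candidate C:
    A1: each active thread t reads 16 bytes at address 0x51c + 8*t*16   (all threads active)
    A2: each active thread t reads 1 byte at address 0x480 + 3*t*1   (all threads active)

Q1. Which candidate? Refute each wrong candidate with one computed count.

A: A1 gives 9 transactions, not 16
C: A1 gives 32 transactions, not 16
B: all counts match (16,2)

Answer: B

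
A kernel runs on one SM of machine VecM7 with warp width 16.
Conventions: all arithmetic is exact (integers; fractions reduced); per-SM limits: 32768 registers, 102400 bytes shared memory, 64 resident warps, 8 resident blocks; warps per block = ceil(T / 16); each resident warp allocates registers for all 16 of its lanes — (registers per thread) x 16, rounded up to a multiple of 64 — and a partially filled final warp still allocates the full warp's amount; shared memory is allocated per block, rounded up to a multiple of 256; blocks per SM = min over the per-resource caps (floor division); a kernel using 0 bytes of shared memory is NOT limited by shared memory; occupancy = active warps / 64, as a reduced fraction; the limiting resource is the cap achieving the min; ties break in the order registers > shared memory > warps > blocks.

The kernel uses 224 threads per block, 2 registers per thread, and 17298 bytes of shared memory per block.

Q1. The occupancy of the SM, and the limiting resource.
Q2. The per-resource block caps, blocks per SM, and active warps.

Answer: occupancy 7/8, limited by warps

registers: 36 blocks
shared memory: 5 blocks
warps: 4 blocks
blocks: 8 blocks

Answer: 4 blocks, 56 active warps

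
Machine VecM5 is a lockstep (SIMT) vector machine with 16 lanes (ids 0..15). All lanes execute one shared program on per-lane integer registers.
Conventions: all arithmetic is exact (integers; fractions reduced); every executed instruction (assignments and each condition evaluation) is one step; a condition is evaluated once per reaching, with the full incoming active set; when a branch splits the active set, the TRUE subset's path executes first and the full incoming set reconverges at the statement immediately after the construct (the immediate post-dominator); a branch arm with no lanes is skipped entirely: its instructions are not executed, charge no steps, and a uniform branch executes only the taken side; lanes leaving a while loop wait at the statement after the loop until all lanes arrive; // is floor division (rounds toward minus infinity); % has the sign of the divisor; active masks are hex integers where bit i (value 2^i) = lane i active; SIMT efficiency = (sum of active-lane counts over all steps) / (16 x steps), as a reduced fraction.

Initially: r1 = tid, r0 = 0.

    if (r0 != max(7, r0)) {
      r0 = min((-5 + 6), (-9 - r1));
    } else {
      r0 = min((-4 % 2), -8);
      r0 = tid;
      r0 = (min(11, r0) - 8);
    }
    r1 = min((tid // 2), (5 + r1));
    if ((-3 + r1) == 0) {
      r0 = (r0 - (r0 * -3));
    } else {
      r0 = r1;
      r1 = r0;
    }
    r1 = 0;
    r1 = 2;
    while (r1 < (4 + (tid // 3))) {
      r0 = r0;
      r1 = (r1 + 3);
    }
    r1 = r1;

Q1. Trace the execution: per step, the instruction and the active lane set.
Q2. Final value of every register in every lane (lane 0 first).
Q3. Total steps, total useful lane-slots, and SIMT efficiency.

step 0: eval (r0 != max(7, r0))      0xffff
step 1: r0 <- min((-5 + 6), (-9 - r1)) 0xffff
step 2: r1 <- min((tid // 2), (5 + r1)) 0xffff
step 3: eval ((-3 + r1) == 0)        0xffff
step 4: r0 <- (r0 - (r0 * -3))       0x00c0
step 5: r0 <- r1                     0xff3f
step 6: r1 <- r0                     0xff3f
step 7: r1 <- 0                      0xffff
step 8: r1 <- 2                      0xffff
step 9: eval (r1 < (4 + (tid // 3))) 0xffff
step 10: r0 <- r0                     0xffff
step 11: r1 <- (r1 + 3)               0xffff
step 12: eval (r1 < (4 + (tid // 3))) 0xffff
step 13: r0 <- r0                     0xffc0
step 14: r1 <- (r1 + 3)               0xffc0
step 15: eval (r1 < (4 + (tid // 3))) 0xffc0
step 16: r0 <- r0                     0x8000
step 17: r1 <- (r1 + 3)               0x8000
step 18: eval (r1 < (4 + (tid // 3))) 0x8000
step 19: r1 <- r1                     0xffff

Answer: 20 steps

r1: 5,5,5,5,5,5,8,8,8,8,8,8,8,8,8,11
r0: 0,0,1,1,2,2,-60,-64,4,4,5,5,6,6,7,7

steps = 20; useful = 239; efficiency = 239/320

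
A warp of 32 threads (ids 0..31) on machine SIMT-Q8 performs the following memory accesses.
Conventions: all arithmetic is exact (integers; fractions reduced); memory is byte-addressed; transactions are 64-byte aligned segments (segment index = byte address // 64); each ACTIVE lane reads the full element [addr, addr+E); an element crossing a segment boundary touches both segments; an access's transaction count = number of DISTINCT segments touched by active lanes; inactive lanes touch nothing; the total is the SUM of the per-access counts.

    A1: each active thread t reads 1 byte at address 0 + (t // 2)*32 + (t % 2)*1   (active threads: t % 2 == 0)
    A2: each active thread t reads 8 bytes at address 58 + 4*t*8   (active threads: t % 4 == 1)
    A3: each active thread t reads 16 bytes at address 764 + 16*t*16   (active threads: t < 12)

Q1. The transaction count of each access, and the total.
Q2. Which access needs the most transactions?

A1: 8 transactions
A2: 8 transactions
A3: 24 transactions

Answer: 8,8,24; total 40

Answer: A3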